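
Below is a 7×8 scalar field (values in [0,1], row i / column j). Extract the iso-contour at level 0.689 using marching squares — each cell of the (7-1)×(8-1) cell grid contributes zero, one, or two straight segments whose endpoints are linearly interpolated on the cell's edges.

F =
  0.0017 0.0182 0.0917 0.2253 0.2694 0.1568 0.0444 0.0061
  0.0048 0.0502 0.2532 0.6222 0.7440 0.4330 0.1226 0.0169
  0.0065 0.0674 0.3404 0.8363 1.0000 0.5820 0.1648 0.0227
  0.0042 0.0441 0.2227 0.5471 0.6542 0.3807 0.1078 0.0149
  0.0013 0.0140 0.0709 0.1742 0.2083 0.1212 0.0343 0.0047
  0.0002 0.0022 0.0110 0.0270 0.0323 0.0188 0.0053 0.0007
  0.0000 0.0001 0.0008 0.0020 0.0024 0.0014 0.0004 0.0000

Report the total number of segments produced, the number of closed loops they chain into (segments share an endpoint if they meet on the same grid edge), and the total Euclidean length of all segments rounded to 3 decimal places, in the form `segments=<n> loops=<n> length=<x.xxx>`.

cell (0,3): code 0100 → (0.884,4.000)–(1.000,3.548)
cell (0,4): code 1000 → (1.000,4.177)–(0.884,4.000)
cell (1,2): code 0100 → (1.312,3.000)–(2.000,2.703)
cell (1,3): code 1110 → (1.000,3.548)–(1.312,3.000)
cell (1,4): code 1001 → (2.000,4.744)–(1.000,4.177)
cell (2,2): code 0010 → (2.000,2.703)–(2.509,3.000)
cell (2,3): code 0011 → (2.509,3.000)–(2.899,4.000)
cell (2,4): code 0001 → (2.899,4.000)–(2.000,4.744)
total: 8 segments, chained into 1 closed loop(s), length Σ = 6.037849

segments=8 loops=1 length=6.038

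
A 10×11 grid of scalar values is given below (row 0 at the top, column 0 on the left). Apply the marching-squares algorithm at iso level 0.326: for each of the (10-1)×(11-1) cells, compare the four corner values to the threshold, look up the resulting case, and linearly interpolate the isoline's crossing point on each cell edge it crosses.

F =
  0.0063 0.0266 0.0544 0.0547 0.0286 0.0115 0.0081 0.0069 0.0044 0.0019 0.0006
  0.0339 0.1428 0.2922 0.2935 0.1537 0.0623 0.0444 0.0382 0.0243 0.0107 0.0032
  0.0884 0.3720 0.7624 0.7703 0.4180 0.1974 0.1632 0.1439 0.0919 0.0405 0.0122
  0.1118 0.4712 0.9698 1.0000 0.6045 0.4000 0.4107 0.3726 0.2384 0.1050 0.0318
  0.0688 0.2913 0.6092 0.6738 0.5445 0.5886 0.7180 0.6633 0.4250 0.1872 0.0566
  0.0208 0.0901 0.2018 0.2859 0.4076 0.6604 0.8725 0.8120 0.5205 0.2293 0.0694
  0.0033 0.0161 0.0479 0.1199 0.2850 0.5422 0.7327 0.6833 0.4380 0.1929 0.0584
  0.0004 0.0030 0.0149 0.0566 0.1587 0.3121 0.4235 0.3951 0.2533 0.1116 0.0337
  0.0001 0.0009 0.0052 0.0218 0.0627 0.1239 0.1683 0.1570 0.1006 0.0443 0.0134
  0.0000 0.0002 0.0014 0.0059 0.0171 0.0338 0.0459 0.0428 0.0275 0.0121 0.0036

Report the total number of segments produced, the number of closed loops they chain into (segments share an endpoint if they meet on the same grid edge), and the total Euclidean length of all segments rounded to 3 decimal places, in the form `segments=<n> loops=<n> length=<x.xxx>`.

cell (1,0): code 0100 → (1.799,1.000)–(2.000,0.838)
cell (1,1): code 1100 → (1.072,2.000)–(1.799,1.000)
cell (1,2): code 1100 → (1.068,3.000)–(1.072,2.000)
cell (1,3): code 1100 → (1.652,4.000)–(1.068,3.000)
cell (1,4): code 1000 → (2.000,4.417)–(1.652,4.000)
cell (2,0): code 0110 → (2.000,0.838)–(3.000,0.596)
cell (2,4): code 1101 → (2.635,5.000)–(2.000,4.417)
cell (2,5): code 1100 → (2.658,6.000)–(2.635,5.000)
cell (2,6): code 1100 → (2.796,7.000)–(2.658,6.000)
cell (2,7): code 1000 → (3.000,7.347)–(2.796,7.000)
cell (3,0): code 0010 → (3.000,0.596)–(3.807,1.000)
cell (3,1): code 0111 → (3.807,1.000)–(4.000,1.109)
cell (3,7): code 1101 → (3.469,8.000)–(3.000,7.347)
cell (3,8): code 1000 → (4.000,8.416)–(3.469,8.000)
cell (4,1): code 0010 → (4.000,1.109)–(4.695,2.000)
cell (4,2): code 0011 → (4.695,2.000)–(4.897,3.000)
cell (4,3): code 0111 → (4.897,3.000)–(5.000,3.329)
cell (4,8): code 1001 → (5.000,8.668)–(4.000,8.416)
cell (5,3): code 0010 → (5.000,3.329)–(5.666,4.000)
cell (5,4): code 0111 → (5.666,4.000)–(6.000,4.159)
cell (5,8): code 1001 → (6.000,8.457)–(5.000,8.668)
cell (6,4): code 0010 → (6.000,4.159)–(6.940,5.000)
cell (6,5): code 0111 → (6.940,5.000)–(7.000,5.125)
cell (6,7): code 1011 → (7.000,7.487)–(6.606,8.000)
cell (6,8): code 0001 → (6.606,8.000)–(6.000,8.457)
cell (7,5): code 0010 → (7.000,5.125)–(7.382,6.000)
cell (7,6): code 0011 → (7.382,6.000)–(7.290,7.000)
cell (7,7): code 0001 → (7.290,7.000)–(7.000,7.487)
total: 28 segments, chained into 1 closed loop(s), length Σ = 22.296648

segments=28 loops=1 length=22.297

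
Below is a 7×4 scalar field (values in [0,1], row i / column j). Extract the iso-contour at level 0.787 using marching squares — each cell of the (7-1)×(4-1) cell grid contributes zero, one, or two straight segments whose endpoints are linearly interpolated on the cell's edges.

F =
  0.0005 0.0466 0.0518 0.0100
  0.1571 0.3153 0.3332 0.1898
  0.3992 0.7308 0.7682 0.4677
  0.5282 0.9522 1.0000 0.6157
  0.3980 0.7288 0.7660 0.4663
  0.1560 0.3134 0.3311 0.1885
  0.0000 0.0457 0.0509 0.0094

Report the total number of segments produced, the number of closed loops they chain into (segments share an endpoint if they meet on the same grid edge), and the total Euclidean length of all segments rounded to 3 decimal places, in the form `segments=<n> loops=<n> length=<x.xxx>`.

segments=6 loops=1 length=5.846

cell (2,0): code 0100 → (2.254,1.000)–(3.000,0.610)
cell (2,1): code 1100 → (2.081,2.000)–(2.254,1.000)
cell (2,2): code 1000 → (3.000,2.554)–(2.081,2.000)
cell (3,0): code 0010 → (3.000,0.610)–(3.739,1.000)
cell (3,1): code 0011 → (3.739,1.000)–(3.910,2.000)
cell (3,2): code 0001 → (3.910,2.000)–(3.000,2.554)
total: 6 segments, chained into 1 closed loop(s), length Σ = 5.845727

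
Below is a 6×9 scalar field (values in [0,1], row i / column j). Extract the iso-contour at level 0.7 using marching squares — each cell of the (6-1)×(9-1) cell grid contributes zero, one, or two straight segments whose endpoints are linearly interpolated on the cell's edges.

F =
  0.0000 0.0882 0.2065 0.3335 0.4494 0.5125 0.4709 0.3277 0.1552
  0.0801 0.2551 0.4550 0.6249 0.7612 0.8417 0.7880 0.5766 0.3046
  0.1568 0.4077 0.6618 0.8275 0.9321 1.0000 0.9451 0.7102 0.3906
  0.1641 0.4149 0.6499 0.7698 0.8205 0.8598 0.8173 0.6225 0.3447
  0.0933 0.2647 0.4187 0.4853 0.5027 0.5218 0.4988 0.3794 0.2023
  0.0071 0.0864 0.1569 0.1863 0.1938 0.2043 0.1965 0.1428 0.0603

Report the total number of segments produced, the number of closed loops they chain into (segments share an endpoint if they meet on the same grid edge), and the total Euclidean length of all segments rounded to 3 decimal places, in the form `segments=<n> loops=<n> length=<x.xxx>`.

cell (0,3): code 0100 → (0.804,4.000)–(1.000,3.551)
cell (0,4): code 1100 → (0.570,5.000)–(0.804,4.000)
cell (0,5): code 1100 → (0.722,6.000)–(0.570,5.000)
cell (0,6): code 1000 → (1.000,6.416)–(0.722,6.000)
cell (1,2): code 0100 → (1.371,3.000)–(2.000,2.231)
cell (1,3): code 1110 → (1.000,3.551)–(1.371,3.000)
cell (1,6): code 1101 → (1.924,7.000)–(1.000,6.416)
cell (1,7): code 1000 → (2.000,7.032)–(1.924,7.000)
cell (2,2): code 0110 → (2.000,2.231)–(3.000,2.418)
cell (2,6): code 1011 → (3.000,6.602)–(2.116,7.000)
cell (2,7): code 0001 → (2.116,7.000)–(2.000,7.032)
cell (3,2): code 0010 → (3.000,2.418)–(3.245,3.000)
cell (3,3): code 0011 → (3.245,3.000)–(3.379,4.000)
cell (3,4): code 0011 → (3.379,4.000)–(3.473,5.000)
cell (3,5): code 0011 → (3.473,5.000)–(3.368,6.000)
cell (3,6): code 0001 → (3.368,6.000)–(3.000,6.602)
total: 16 segments, chained into 1 closed loop(s), length Σ = 12.325957

segments=16 loops=1 length=12.326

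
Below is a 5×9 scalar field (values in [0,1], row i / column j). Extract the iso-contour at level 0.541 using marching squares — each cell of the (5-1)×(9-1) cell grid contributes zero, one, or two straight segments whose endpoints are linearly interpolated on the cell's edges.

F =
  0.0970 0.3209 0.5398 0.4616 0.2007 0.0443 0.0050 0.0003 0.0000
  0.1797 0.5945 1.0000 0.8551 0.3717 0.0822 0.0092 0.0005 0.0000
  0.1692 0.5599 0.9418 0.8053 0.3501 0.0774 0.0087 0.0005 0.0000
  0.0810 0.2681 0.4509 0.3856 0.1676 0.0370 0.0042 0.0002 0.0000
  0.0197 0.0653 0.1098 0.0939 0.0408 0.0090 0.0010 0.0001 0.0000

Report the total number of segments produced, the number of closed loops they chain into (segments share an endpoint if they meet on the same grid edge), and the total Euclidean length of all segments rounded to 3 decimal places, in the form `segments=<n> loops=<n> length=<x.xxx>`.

segments=10 loops=1 length=8.776

cell (0,0): code 0100 → (0.804,1.000)–(1.000,0.871)
cell (0,1): code 1100 → (0.003,2.000)–(0.804,1.000)
cell (0,2): code 1100 → (0.202,3.000)–(0.003,2.000)
cell (0,3): code 1000 → (1.000,3.650)–(0.202,3.000)
cell (1,0): code 0110 → (1.000,0.871)–(2.000,0.952)
cell (1,3): code 1001 → (2.000,3.581)–(1.000,3.650)
cell (2,0): code 0010 → (2.000,0.952)–(2.065,1.000)
cell (2,1): code 0011 → (2.065,1.000)–(2.816,2.000)
cell (2,2): code 0011 → (2.816,2.000)–(2.630,3.000)
cell (2,3): code 0001 → (2.630,3.000)–(2.000,3.581)
total: 10 segments, chained into 1 closed loop(s), length Σ = 8.776251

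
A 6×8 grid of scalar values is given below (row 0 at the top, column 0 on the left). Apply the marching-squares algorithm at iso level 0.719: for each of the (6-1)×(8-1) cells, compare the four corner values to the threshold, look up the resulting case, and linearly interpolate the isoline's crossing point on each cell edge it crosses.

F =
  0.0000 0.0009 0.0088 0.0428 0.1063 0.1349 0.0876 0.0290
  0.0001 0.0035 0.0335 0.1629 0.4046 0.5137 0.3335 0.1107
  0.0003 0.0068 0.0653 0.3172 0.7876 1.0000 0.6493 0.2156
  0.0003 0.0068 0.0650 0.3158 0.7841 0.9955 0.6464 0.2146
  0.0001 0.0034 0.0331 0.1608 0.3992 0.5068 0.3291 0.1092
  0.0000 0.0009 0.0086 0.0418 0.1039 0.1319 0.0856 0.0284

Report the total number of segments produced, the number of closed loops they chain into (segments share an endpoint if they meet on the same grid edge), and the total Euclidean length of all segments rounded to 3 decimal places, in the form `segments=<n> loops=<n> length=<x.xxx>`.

cell (1,3): code 0100 → (1.821,4.000)–(2.000,3.854)
cell (1,4): code 1100 → (1.422,5.000)–(1.821,4.000)
cell (1,5): code 1000 → (2.000,5.801)–(1.422,5.000)
cell (2,3): code 0110 → (2.000,3.854)–(3.000,3.861)
cell (2,5): code 1001 → (3.000,5.792)–(2.000,5.801)
cell (3,3): code 0010 → (3.000,3.861)–(3.169,4.000)
cell (3,4): code 0011 → (3.169,4.000)–(3.566,5.000)
cell (3,5): code 0001 → (3.566,5.000)–(3.000,5.792)
total: 8 segments, chained into 1 closed loop(s), length Σ = 6.563563

segments=8 loops=1 length=6.564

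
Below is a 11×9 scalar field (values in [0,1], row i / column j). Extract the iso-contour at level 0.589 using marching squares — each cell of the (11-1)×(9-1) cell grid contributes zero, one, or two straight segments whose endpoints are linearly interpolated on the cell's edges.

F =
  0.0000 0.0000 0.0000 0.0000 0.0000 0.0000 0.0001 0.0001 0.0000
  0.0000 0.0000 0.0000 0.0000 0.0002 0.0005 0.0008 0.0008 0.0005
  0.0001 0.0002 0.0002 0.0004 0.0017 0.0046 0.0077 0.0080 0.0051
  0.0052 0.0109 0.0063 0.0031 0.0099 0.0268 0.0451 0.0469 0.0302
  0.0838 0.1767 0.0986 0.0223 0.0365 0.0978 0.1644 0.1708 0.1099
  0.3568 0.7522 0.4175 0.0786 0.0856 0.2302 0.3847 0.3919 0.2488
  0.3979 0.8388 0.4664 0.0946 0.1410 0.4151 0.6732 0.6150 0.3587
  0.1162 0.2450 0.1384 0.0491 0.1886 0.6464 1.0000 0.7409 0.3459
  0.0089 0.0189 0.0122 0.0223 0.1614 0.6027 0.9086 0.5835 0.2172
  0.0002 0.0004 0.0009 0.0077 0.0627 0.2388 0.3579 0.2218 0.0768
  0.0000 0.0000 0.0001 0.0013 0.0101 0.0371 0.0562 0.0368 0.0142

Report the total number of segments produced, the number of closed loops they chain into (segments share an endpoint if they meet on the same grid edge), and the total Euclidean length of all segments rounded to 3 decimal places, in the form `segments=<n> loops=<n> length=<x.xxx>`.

segments=18 loops=2 length=12.935

cell (4,0): code 0100 → (4.716,1.000)–(5.000,0.587)
cell (4,1): code 1000 → (5.000,1.488)–(4.716,1.000)
cell (5,0): code 0110 → (5.000,0.587)–(6.000,0.433)
cell (5,1): code 1001 → (6.000,1.671)–(5.000,1.488)
cell (5,5): code 0100 → (5.708,6.000)–(6.000,5.674)
cell (5,6): code 1100 → (5.883,7.000)–(5.708,6.000)
cell (5,7): code 1000 → (6.000,7.101)–(5.883,7.000)
cell (6,0): code 0010 → (6.000,0.433)–(6.421,1.000)
cell (6,1): code 0001 → (6.421,1.000)–(6.000,1.671)
cell (6,4): code 0100 → (6.752,5.000)–(7.000,4.875)
cell (6,5): code 1110 → (6.000,5.674)–(6.752,5.000)
cell (6,7): code 1001 → (7.000,7.385)–(6.000,7.101)
cell (7,4): code 0110 → (7.000,4.875)–(8.000,4.969)
cell (7,6): code 1011 → (8.000,6.983)–(7.965,7.000)
cell (7,7): code 0001 → (7.965,7.000)–(7.000,7.385)
cell (8,4): code 0010 → (8.000,4.969)–(8.038,5.000)
cell (8,5): code 0011 → (8.038,5.000)–(8.580,6.000)
cell (8,6): code 0001 → (8.580,6.000)–(8.000,6.983)
total: 18 segments, chained into 2 closed loop(s), length Σ = 12.935387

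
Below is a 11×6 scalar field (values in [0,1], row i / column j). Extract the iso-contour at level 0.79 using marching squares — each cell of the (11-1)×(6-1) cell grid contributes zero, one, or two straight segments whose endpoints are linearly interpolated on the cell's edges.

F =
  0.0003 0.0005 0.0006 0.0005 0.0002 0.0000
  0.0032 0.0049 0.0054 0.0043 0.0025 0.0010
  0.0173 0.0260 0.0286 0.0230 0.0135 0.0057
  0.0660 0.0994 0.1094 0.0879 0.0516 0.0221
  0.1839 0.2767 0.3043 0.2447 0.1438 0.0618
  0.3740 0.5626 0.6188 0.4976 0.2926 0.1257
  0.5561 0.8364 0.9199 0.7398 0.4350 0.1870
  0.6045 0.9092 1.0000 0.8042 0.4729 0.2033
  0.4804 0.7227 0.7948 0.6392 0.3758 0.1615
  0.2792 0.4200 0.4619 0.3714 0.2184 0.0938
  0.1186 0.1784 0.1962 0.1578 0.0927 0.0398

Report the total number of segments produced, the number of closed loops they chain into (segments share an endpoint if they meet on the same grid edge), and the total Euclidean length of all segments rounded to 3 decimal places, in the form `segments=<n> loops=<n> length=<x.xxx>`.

cell (5,0): code 0100 → (5.831,1.000)–(6.000,0.834)
cell (5,1): code 1100 → (5.569,2.000)–(5.831,1.000)
cell (5,2): code 1000 → (6.000,2.721)–(5.569,2.000)
cell (6,0): code 0110 → (6.000,0.834)–(7.000,0.609)
cell (6,2): code 1101 → (6.780,3.000)–(6.000,2.721)
cell (6,3): code 1000 → (7.000,3.043)–(6.780,3.000)
cell (7,0): code 0010 → (7.000,0.609)–(7.639,1.000)
cell (7,1): code 0111 → (7.639,1.000)–(8.000,1.933)
cell (7,2): code 1011 → (8.000,2.031)–(7.086,3.000)
cell (7,3): code 0001 → (7.086,3.000)–(7.000,3.043)
cell (8,1): code 0010 → (8.000,1.933)–(8.014,2.000)
cell (8,2): code 0001 → (8.014,2.000)–(8.000,2.031)
total: 12 segments, chained into 1 closed loop(s), length Σ = 7.469238

segments=12 loops=1 length=7.469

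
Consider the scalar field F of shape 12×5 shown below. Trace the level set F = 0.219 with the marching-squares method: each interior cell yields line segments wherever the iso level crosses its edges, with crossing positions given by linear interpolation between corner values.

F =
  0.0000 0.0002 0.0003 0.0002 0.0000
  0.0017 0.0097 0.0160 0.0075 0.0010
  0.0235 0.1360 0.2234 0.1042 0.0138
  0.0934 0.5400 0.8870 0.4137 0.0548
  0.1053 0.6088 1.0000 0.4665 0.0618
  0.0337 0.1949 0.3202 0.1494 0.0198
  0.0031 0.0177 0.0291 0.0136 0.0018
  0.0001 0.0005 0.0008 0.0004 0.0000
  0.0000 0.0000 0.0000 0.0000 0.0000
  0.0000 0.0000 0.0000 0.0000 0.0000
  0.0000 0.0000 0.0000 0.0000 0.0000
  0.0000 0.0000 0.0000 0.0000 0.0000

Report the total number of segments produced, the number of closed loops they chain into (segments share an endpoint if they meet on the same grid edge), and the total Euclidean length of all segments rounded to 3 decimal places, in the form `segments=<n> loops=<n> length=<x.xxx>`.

segments=14 loops=1 length=10.448

cell (1,1): code 0100 → (1.979,2.000)–(2.000,1.950)
cell (1,2): code 1000 → (2.000,2.037)–(1.979,2.000)
cell (2,0): code 0100 → (2.205,1.000)–(3.000,0.281)
cell (2,1): code 1110 → (2.000,1.950)–(2.205,1.000)
cell (2,2): code 1101 → (2.371,3.000)–(2.000,2.037)
cell (2,3): code 1000 → (3.000,3.542)–(2.371,3.000)
cell (3,0): code 0110 → (3.000,0.281)–(4.000,0.226)
cell (3,3): code 1001 → (4.000,3.612)–(3.000,3.542)
cell (4,0): code 0010 → (4.000,0.226)–(4.942,1.000)
cell (4,1): code 0111 → (4.942,1.000)–(5.000,1.192)
cell (4,2): code 1011 → (5.000,2.593)–(4.781,3.000)
cell (4,3): code 0001 → (4.781,3.000)–(4.000,3.612)
cell (5,1): code 0010 → (5.000,1.192)–(5.348,2.000)
cell (5,2): code 0001 → (5.348,2.000)–(5.000,2.593)
total: 14 segments, chained into 1 closed loop(s), length Σ = 10.447677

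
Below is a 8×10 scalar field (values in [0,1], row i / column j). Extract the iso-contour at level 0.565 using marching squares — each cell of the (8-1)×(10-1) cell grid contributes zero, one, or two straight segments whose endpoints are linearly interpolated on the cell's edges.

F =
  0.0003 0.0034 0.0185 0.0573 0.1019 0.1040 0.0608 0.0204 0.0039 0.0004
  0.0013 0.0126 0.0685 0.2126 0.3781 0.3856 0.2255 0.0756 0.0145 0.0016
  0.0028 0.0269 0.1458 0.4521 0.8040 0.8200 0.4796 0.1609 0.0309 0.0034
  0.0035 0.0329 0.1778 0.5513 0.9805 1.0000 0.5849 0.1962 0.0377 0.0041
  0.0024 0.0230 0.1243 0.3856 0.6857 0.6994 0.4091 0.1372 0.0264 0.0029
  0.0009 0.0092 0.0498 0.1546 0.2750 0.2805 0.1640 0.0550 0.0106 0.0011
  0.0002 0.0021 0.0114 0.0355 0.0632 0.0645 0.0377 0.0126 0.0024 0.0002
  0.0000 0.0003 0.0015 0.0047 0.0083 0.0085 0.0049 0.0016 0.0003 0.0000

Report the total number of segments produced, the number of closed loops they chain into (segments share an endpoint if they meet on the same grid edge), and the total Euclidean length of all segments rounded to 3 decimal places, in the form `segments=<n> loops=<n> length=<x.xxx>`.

cell (1,3): code 0100 → (1.439,4.000)–(2.000,3.321)
cell (1,4): code 1100 → (1.413,5.000)–(1.439,4.000)
cell (1,5): code 1000 → (2.000,5.749)–(1.413,5.000)
cell (2,3): code 0110 → (2.000,3.321)–(3.000,3.032)
cell (2,5): code 1101 → (2.811,6.000)–(2.000,5.749)
cell (2,6): code 1000 → (3.000,6.051)–(2.811,6.000)
cell (3,3): code 0110 → (3.000,3.032)–(4.000,3.598)
cell (3,5): code 1011 → (4.000,5.463)–(3.113,6.000)
cell (3,6): code 0001 → (3.113,6.000)–(3.000,6.051)
cell (4,3): code 0010 → (4.000,3.598)–(4.294,4.000)
cell (4,4): code 0011 → (4.294,4.000)–(4.321,5.000)
cell (4,5): code 0001 → (4.321,5.000)–(4.000,5.463)
total: 12 segments, chained into 1 closed loop(s), length Σ = 9.290440

segments=12 loops=1 length=9.290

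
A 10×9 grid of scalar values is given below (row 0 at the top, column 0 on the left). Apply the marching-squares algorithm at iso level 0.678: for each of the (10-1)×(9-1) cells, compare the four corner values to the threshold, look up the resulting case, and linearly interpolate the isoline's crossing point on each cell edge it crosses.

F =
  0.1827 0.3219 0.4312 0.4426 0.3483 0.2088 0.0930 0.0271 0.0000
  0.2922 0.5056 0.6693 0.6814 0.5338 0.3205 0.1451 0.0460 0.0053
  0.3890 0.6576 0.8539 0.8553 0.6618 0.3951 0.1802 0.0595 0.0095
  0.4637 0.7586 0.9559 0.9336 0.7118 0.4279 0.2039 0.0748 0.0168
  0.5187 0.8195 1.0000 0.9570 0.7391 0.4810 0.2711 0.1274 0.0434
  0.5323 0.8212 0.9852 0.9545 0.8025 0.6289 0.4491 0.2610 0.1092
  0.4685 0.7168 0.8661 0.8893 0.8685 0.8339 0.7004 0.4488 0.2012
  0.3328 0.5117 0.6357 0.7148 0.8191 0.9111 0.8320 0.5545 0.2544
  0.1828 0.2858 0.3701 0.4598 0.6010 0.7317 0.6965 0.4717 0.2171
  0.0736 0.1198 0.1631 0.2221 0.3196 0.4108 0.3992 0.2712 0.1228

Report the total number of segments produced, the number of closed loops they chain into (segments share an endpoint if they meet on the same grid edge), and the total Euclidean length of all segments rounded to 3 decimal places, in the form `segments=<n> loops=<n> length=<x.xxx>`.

cell (0,2): code 0100 → (0.986,3.000)–(1.000,2.719)
cell (0,3): code 1000 → (1.000,3.023)–(0.986,3.000)
cell (1,1): code 0100 → (1.047,2.000)–(2.000,1.104)
cell (1,2): code 1110 → (1.000,2.719)–(1.047,2.000)
cell (1,3): code 1001 → (2.000,3.916)–(1.000,3.023)
cell (2,0): code 0100 → (2.202,1.000)–(3.000,0.727)
cell (2,1): code 1110 → (2.000,1.104)–(2.202,1.000)
cell (2,3): code 1101 → (2.324,4.000)–(2.000,3.916)
cell (2,4): code 1000 → (3.000,4.119)–(2.324,4.000)
cell (3,0): code 0110 → (3.000,0.727)–(4.000,0.530)
cell (3,4): code 1001 → (4.000,4.237)–(3.000,4.119)
cell (4,0): code 0110 → (4.000,0.530)–(5.000,0.504)
cell (4,4): code 1001 → (5.000,4.717)–(4.000,4.237)
cell (5,0): code 0110 → (5.000,0.504)–(6.000,0.844)
cell (5,4): code 1101 → (5.240,5.000)–(5.000,4.717)
cell (5,5): code 1100 → (5.911,6.000)–(5.240,5.000)
cell (5,6): code 1000 → (6.000,6.089)–(5.911,6.000)
cell (6,0): code 0010 → (6.000,0.844)–(6.189,1.000)
cell (6,1): code 0011 → (6.189,1.000)–(6.816,2.000)
cell (6,2): code 0111 → (6.816,2.000)–(7.000,2.535)
cell (6,6): code 1001 → (7.000,6.555)–(6.000,6.089)
cell (7,2): code 0010 → (7.000,2.535)–(7.144,3.000)
cell (7,3): code 0011 → (7.144,3.000)–(7.647,4.000)
cell (7,4): code 0111 → (7.647,4.000)–(8.000,4.589)
cell (7,6): code 1001 → (8.000,6.082)–(7.000,6.555)
cell (8,4): code 0010 → (8.000,4.589)–(8.167,5.000)
cell (8,5): code 0011 → (8.167,5.000)–(8.062,6.000)
cell (8,6): code 0001 → (8.062,6.000)–(8.000,6.082)
total: 28 segments, chained into 1 closed loop(s), length Σ = 20.708502

segments=28 loops=1 length=20.709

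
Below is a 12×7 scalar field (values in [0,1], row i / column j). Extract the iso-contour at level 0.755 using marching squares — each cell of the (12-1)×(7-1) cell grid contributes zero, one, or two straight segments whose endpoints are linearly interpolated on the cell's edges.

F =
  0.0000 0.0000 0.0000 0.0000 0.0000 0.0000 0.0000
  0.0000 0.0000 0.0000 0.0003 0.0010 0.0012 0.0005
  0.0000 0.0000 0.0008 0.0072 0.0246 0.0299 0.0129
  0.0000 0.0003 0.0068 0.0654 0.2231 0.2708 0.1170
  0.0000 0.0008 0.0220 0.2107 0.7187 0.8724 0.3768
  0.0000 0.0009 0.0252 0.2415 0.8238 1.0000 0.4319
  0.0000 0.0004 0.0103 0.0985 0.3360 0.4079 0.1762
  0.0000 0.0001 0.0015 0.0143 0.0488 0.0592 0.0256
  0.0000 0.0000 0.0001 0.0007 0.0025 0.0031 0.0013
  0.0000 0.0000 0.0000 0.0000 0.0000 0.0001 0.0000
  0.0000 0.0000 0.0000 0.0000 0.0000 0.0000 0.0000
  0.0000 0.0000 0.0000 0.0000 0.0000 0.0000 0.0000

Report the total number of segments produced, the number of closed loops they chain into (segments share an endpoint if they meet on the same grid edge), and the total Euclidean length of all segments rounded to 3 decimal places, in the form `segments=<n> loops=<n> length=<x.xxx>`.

segments=8 loops=1 length=5.016

cell (3,4): code 0100 → (3.805,5.000)–(4.000,4.236)
cell (3,5): code 1000 → (4.000,5.237)–(3.805,5.000)
cell (4,3): code 0100 → (4.345,4.000)–(5.000,3.882)
cell (4,4): code 1110 → (4.000,4.236)–(4.345,4.000)
cell (4,5): code 1001 → (5.000,5.431)–(4.000,5.237)
cell (5,3): code 0010 → (5.000,3.882)–(5.141,4.000)
cell (5,4): code 0011 → (5.141,4.000)–(5.414,5.000)
cell (5,5): code 0001 → (5.414,5.000)–(5.000,5.431)
total: 8 segments, chained into 1 closed loop(s), length Σ = 5.015777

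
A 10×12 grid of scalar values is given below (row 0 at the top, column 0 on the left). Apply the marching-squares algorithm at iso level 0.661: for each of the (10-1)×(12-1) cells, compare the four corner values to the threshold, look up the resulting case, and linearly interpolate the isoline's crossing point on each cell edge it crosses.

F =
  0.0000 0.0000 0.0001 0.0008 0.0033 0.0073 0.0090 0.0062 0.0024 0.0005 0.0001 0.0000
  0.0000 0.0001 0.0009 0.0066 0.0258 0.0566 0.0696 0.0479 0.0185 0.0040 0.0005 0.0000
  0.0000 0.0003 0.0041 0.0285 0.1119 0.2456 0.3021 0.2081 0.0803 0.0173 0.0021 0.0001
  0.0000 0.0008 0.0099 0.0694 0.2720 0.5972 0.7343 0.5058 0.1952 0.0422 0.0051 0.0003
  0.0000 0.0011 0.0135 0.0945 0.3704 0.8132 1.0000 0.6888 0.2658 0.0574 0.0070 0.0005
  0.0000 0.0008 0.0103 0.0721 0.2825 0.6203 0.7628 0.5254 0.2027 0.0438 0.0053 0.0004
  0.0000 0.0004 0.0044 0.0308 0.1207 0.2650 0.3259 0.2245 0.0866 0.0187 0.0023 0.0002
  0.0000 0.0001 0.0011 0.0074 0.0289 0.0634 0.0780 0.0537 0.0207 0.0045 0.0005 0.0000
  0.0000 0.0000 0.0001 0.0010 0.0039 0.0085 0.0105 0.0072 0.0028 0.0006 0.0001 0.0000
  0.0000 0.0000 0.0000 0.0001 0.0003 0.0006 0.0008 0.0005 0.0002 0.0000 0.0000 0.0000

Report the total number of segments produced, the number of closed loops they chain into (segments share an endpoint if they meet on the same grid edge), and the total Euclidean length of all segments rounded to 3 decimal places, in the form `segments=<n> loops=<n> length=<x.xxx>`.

segments=12 loops=1 length=7.156

cell (2,5): code 0100 → (2.830,6.000)–(3.000,5.465)
cell (2,6): code 1000 → (3.000,6.321)–(2.830,6.000)
cell (3,4): code 0100 → (3.295,5.000)–(4.000,4.656)
cell (3,5): code 1110 → (3.000,5.465)–(3.295,5.000)
cell (3,6): code 1101 → (3.848,7.000)–(3.000,6.321)
cell (3,7): code 1000 → (4.000,7.066)–(3.848,7.000)
cell (4,4): code 0010 → (4.000,4.656)–(4.789,5.000)
cell (4,5): code 0111 → (4.789,5.000)–(5.000,5.286)
cell (4,6): code 1011 → (5.000,6.429)–(4.170,7.000)
cell (4,7): code 0001 → (4.170,7.000)–(4.000,7.066)
cell (5,5): code 0010 → (5.000,5.286)–(5.233,6.000)
cell (5,6): code 0001 → (5.233,6.000)–(5.000,6.429)
total: 12 segments, chained into 1 closed loop(s), length Σ = 7.156001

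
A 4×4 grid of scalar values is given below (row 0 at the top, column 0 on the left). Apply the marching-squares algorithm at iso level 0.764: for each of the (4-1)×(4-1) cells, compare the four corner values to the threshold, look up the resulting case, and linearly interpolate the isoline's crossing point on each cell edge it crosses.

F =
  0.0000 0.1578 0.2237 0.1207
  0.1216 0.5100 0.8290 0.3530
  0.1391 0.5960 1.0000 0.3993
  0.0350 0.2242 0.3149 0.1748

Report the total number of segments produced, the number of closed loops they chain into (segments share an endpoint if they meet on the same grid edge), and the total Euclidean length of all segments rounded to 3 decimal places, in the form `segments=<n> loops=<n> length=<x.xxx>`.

cell (0,1): code 0100 → (0.893,2.000)–(1.000,1.796)
cell (0,2): code 1000 → (1.000,2.137)–(0.893,2.000)
cell (1,1): code 0110 → (1.000,1.796)–(2.000,1.416)
cell (1,2): code 1001 → (2.000,2.393)–(1.000,2.137)
cell (2,1): code 0010 → (2.000,1.416)–(2.344,2.000)
cell (2,2): code 0001 → (2.344,2.000)–(2.000,2.393)
total: 6 segments, chained into 1 closed loop(s), length Σ = 3.706951

segments=6 loops=1 length=3.707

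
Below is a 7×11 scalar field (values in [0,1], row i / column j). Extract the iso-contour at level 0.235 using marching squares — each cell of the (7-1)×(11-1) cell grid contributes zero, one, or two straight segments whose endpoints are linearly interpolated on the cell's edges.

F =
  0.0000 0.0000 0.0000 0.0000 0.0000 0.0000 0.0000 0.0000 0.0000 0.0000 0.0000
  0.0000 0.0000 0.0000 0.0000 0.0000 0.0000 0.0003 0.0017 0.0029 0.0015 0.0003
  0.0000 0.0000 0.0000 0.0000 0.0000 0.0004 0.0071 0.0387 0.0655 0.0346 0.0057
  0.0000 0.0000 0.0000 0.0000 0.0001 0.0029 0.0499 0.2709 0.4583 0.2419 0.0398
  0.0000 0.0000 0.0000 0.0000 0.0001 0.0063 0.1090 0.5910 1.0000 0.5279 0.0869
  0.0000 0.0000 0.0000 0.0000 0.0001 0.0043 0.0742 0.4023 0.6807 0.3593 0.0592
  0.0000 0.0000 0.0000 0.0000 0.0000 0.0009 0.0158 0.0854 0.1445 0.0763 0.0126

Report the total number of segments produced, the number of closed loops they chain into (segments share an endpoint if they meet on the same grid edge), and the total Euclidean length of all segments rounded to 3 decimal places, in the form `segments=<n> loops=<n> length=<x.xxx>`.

cell (2,6): code 0100 → (2.845,7.000)–(3.000,6.838)
cell (2,7): code 1100 → (2.432,8.000)–(2.845,7.000)
cell (2,8): code 1100 → (2.967,9.000)–(2.432,8.000)
cell (2,9): code 1000 → (3.000,9.034)–(2.967,9.000)
cell (3,6): code 0110 → (3.000,6.838)–(4.000,6.261)
cell (3,9): code 1001 → (4.000,9.664)–(3.000,9.034)
cell (4,6): code 0110 → (4.000,6.261)–(5.000,6.490)
cell (4,9): code 1001 → (5.000,9.414)–(4.000,9.664)
cell (5,6): code 0010 → (5.000,6.490)–(5.528,7.000)
cell (5,7): code 0011 → (5.528,7.000)–(5.831,8.000)
cell (5,8): code 0011 → (5.831,8.000)–(5.439,9.000)
cell (5,9): code 0001 → (5.439,9.000)–(5.000,9.414)
total: 12 segments, chained into 1 closed loop(s), length Σ = 10.337774

segments=12 loops=1 length=10.338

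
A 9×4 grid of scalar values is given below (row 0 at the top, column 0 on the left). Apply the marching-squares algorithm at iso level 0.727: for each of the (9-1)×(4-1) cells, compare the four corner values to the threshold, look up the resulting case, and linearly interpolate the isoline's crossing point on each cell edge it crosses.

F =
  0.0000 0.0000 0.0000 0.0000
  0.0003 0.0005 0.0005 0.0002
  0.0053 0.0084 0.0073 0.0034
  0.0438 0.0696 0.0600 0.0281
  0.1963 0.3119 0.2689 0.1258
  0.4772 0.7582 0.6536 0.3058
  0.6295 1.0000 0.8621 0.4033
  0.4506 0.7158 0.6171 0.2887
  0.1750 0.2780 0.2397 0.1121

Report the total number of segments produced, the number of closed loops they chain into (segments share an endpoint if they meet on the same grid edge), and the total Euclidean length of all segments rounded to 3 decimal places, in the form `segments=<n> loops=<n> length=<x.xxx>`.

segments=8 loops=1 length=6.030

cell (4,0): code 0100 → (4.930,1.000)–(5.000,0.889)
cell (4,1): code 1000 → (5.000,1.298)–(4.930,1.000)
cell (5,0): code 0110 → (5.000,0.889)–(6.000,0.263)
cell (5,1): code 1101 → (5.352,2.000)–(5.000,1.298)
cell (5,2): code 1000 → (6.000,2.294)–(5.352,2.000)
cell (6,0): code 0010 → (6.000,0.263)–(6.961,1.000)
cell (6,1): code 0011 → (6.961,1.000)–(6.551,2.000)
cell (6,2): code 0001 → (6.551,2.000)–(6.000,2.294)
total: 8 segments, chained into 1 closed loop(s), length Σ = 6.030298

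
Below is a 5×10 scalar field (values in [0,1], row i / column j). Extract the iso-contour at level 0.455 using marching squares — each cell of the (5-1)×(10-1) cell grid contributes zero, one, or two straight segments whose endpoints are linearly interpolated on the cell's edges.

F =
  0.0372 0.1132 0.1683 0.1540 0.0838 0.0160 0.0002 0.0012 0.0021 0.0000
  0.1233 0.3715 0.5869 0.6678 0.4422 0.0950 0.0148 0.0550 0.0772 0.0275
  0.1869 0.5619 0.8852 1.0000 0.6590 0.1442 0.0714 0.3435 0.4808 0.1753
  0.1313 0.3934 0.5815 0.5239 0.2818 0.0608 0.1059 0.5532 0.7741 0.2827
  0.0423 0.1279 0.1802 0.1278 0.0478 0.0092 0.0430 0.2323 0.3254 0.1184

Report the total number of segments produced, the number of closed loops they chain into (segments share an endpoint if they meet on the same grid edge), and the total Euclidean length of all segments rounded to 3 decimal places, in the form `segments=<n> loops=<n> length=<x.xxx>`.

segments=22 loops=2 length=15.194

cell (0,1): code 0100 → (0.685,2.000)–(1.000,1.388)
cell (0,2): code 1100 → (0.586,3.000)–(0.685,2.000)
cell (0,3): code 1000 → (1.000,3.943)–(0.586,3.000)
cell (1,0): code 0100 → (1.439,1.000)–(2.000,0.715)
cell (1,1): code 1110 → (1.000,1.388)–(1.439,1.000)
cell (1,3): code 1101 → (1.059,4.000)–(1.000,3.943)
cell (1,4): code 1000 → (2.000,4.396)–(1.059,4.000)
cell (1,7): code 0100 → (1.936,8.000)–(2.000,7.812)
cell (1,8): code 1000 → (2.000,8.084)–(1.936,8.000)
cell (2,0): code 0010 → (2.000,0.715)–(2.634,1.000)
cell (2,1): code 0111 → (2.634,1.000)–(3.000,1.327)
cell (2,3): code 1011 → (3.000,3.285)–(2.541,4.000)
cell (2,4): code 0001 → (2.541,4.000)–(2.000,4.396)
cell (2,6): code 0100 → (2.532,7.000)–(3.000,6.780)
cell (2,7): code 1110 → (2.000,7.812)–(2.532,7.000)
cell (2,8): code 1001 → (3.000,8.649)–(2.000,8.084)
cell (3,1): code 0010 → (3.000,1.327)–(3.315,2.000)
cell (3,2): code 0011 → (3.315,2.000)–(3.174,3.000)
cell (3,3): code 0001 → (3.174,3.000)–(3.000,3.285)
cell (3,6): code 0010 → (3.000,6.780)–(3.306,7.000)
cell (3,7): code 0011 → (3.306,7.000)–(3.711,8.000)
cell (3,8): code 0001 → (3.711,8.000)–(3.000,8.649)
total: 22 segments, chained into 2 closed loop(s), length Σ = 15.194122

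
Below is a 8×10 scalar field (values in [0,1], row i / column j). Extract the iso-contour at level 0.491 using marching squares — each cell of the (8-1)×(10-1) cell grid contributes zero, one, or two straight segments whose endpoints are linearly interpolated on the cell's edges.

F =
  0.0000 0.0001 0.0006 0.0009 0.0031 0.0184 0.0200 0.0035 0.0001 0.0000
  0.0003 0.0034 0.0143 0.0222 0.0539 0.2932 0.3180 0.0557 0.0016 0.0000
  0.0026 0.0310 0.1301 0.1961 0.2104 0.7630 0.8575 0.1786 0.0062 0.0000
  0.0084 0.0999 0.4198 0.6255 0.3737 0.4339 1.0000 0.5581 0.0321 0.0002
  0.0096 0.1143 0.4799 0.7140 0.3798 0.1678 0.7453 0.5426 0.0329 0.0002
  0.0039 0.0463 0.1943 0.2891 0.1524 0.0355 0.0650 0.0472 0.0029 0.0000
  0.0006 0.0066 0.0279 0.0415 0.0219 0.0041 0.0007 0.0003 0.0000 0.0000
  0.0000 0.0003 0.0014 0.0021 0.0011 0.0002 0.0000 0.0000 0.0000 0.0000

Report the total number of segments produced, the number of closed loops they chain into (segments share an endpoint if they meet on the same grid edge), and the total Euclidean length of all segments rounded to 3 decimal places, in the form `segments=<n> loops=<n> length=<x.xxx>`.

segments=18 loops=2 length=14.149

cell (1,4): code 0100 → (1.421,5.000)–(2.000,4.508)
cell (1,5): code 1100 → (1.321,6.000)–(1.421,5.000)
cell (1,6): code 1000 → (2.000,6.540)–(1.321,6.000)
cell (2,2): code 0100 → (2.687,3.000)–(3.000,2.346)
cell (2,3): code 1000 → (3.000,3.534)–(2.687,3.000)
cell (2,4): code 0010 → (2.000,4.508)–(2.826,5.000)
cell (2,5): code 0111 → (2.826,5.000)–(3.000,5.101)
cell (2,6): code 1101 → (2.823,7.000)–(2.000,6.540)
cell (2,7): code 1000 → (3.000,7.128)–(2.823,7.000)
cell (3,2): code 0110 → (3.000,2.346)–(4.000,2.047)
cell (3,3): code 1001 → (4.000,3.667)–(3.000,3.534)
cell (3,5): code 0110 → (3.000,5.101)–(4.000,5.560)
cell (3,7): code 1001 → (4.000,7.101)–(3.000,7.128)
cell (4,2): code 0010 → (4.000,2.047)–(4.525,3.000)
cell (4,3): code 0001 → (4.525,3.000)–(4.000,3.667)
cell (4,5): code 0010 → (4.000,5.560)–(4.374,6.000)
cell (4,6): code 0011 → (4.374,6.000)–(4.104,7.000)
cell (4,7): code 0001 → (4.104,7.000)–(4.000,7.101)
total: 18 segments, chained into 2 closed loop(s), length Σ = 14.148811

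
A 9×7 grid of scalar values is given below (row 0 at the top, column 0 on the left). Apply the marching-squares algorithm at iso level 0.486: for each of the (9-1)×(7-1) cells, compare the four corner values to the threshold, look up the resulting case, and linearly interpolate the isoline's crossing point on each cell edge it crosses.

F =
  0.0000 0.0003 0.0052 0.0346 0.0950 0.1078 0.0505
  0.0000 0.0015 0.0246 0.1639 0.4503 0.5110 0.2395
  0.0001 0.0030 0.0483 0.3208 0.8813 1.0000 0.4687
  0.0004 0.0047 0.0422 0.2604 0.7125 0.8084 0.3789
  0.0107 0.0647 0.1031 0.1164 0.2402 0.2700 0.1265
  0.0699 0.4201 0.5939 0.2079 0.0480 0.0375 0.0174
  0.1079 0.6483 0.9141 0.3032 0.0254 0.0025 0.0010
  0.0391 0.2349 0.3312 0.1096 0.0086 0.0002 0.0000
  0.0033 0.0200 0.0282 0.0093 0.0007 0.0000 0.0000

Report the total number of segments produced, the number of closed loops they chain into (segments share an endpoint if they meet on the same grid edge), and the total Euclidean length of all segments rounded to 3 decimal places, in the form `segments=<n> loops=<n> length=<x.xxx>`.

segments=18 loops=2 length=14.226

cell (0,4): code 0100 → (0.938,5.000)–(1.000,4.588)
cell (0,5): code 1000 → (1.000,5.092)–(0.938,5.000)
cell (1,3): code 0100 → (1.083,4.000)–(2.000,3.295)
cell (1,4): code 1110 → (1.000,4.588)–(1.083,4.000)
cell (1,5): code 1001 → (2.000,5.967)–(1.000,5.092)
cell (2,3): code 0110 → (2.000,3.295)–(3.000,3.499)
cell (2,5): code 1001 → (3.000,5.751)–(2.000,5.967)
cell (3,3): code 0010 → (3.000,3.499)–(3.480,4.000)
cell (3,4): code 0011 → (3.480,4.000)–(3.599,5.000)
cell (3,5): code 0001 → (3.599,5.000)–(3.000,5.751)
cell (4,1): code 0100 → (4.780,2.000)–(5.000,1.379)
cell (4,2): code 1000 → (5.000,2.280)–(4.780,2.000)
cell (5,0): code 0100 → (5.289,1.000)–(6.000,0.700)
cell (5,1): code 1110 → (5.000,1.379)–(5.289,1.000)
cell (5,2): code 1001 → (6.000,2.701)–(5.000,2.280)
cell (6,0): code 0010 → (6.000,0.700)–(6.393,1.000)
cell (6,1): code 0011 → (6.393,1.000)–(6.734,2.000)
cell (6,2): code 0001 → (6.734,2.000)–(6.000,2.701)
total: 18 segments, chained into 2 closed loop(s), length Σ = 14.226369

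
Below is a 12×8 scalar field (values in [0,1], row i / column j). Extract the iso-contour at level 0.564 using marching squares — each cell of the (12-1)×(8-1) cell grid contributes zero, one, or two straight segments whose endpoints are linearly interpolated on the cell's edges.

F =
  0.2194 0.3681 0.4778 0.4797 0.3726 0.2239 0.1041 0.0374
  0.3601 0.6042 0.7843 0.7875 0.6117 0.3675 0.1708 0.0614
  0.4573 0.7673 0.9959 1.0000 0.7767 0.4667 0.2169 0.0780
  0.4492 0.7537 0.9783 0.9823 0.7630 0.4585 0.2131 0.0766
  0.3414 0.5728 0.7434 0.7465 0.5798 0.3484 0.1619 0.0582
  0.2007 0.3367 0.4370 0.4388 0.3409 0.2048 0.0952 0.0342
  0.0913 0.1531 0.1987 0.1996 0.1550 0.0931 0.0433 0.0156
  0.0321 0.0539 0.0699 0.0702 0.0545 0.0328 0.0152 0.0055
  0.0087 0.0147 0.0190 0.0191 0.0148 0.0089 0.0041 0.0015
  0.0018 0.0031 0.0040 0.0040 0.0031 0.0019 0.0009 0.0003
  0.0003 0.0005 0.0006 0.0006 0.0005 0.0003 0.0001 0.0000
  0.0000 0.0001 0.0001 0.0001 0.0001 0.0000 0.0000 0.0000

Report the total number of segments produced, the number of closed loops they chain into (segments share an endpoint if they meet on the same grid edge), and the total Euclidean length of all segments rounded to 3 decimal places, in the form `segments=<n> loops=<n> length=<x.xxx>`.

cell (0,0): code 0100 → (0.830,1.000)–(1.000,0.835)
cell (0,1): code 1100 → (0.281,2.000)–(0.830,1.000)
cell (0,2): code 1100 → (0.274,3.000)–(0.281,2.000)
cell (0,3): code 1100 → (0.801,4.000)–(0.274,3.000)
cell (0,4): code 1000 → (1.000,4.195)–(0.801,4.000)
cell (1,0): code 0110 → (1.000,0.835)–(2.000,0.344)
cell (1,4): code 1001 → (2.000,4.686)–(1.000,4.195)
cell (2,0): code 0110 → (2.000,0.344)–(3.000,0.377)
cell (2,4): code 1001 → (3.000,4.654)–(2.000,4.686)
cell (3,0): code 0110 → (3.000,0.377)–(4.000,0.962)
cell (3,4): code 1001 → (4.000,4.068)–(3.000,4.654)
cell (4,0): code 0010 → (4.000,0.962)–(4.037,1.000)
cell (4,1): code 0011 → (4.037,1.000)–(4.586,2.000)
cell (4,2): code 0011 → (4.586,2.000)–(4.593,3.000)
cell (4,3): code 0011 → (4.593,3.000)–(4.066,4.000)
cell (4,4): code 0001 → (4.066,4.000)–(4.000,4.068)
total: 16 segments, chained into 1 closed loop(s), length Σ = 13.752265

segments=16 loops=1 length=13.752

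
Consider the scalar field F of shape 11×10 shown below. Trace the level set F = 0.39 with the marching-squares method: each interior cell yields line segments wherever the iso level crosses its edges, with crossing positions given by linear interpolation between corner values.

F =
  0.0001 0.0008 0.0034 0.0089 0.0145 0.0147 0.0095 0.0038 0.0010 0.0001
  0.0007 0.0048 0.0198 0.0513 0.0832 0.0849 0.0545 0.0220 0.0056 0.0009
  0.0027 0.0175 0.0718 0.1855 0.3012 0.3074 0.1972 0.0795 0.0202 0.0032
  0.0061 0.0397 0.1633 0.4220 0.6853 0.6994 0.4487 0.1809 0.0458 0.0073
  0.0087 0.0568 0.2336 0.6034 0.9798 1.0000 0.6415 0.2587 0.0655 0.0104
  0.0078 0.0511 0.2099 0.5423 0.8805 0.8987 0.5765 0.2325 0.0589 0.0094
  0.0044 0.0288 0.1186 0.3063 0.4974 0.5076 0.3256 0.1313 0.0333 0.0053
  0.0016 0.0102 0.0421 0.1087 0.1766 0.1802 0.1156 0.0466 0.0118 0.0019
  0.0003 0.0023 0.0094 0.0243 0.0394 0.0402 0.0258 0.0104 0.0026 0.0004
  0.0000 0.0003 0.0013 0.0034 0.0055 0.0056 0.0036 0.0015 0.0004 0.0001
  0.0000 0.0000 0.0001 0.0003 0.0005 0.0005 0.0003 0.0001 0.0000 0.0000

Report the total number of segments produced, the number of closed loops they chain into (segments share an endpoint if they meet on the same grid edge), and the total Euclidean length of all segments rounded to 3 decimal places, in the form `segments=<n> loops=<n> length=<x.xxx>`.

segments=16 loops=1 length=13.141

cell (2,2): code 0100 → (2.865,3.000)–(3.000,2.876)
cell (2,3): code 1100 → (2.231,4.000)–(2.865,3.000)
cell (2,4): code 1100 → (2.211,5.000)–(2.231,4.000)
cell (2,5): code 1100 → (2.767,6.000)–(2.211,5.000)
cell (2,6): code 1000 → (3.000,6.219)–(2.767,6.000)
cell (3,2): code 0110 → (3.000,2.876)–(4.000,2.423)
cell (3,6): code 1001 → (4.000,6.657)–(3.000,6.219)
cell (4,2): code 0110 → (4.000,2.423)–(5.000,2.542)
cell (4,6): code 1001 → (5.000,6.542)–(4.000,6.657)
cell (5,2): code 0010 → (5.000,2.542)–(5.645,3.000)
cell (5,3): code 0111 → (5.645,3.000)–(6.000,3.438)
cell (5,5): code 1011 → (6.000,5.646)–(5.743,6.000)
cell (5,6): code 0001 → (5.743,6.000)–(5.000,6.542)
cell (6,3): code 0010 → (6.000,3.438)–(6.335,4.000)
cell (6,4): code 0011 → (6.335,4.000)–(6.359,5.000)
cell (6,5): code 0001 → (6.359,5.000)–(6.000,5.646)
total: 16 segments, chained into 1 closed loop(s), length Σ = 13.140795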